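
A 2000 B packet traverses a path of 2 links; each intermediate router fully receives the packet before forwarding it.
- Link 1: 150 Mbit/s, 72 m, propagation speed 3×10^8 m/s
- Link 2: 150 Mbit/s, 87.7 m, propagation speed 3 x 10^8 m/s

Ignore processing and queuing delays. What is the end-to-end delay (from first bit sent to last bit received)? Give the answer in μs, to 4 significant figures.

213.9 μs

L = 2000 × 8 = 16000 bits.
Transmission delay per hop = L/R = 16000/150000000 = 106.667 μs; 2 hops → 213.333 μs.
Propagation delays (d/s per hop): 0.24, 0.292333 μs; sum = 0.532333 μs.
End-to-end = 213.9 μs.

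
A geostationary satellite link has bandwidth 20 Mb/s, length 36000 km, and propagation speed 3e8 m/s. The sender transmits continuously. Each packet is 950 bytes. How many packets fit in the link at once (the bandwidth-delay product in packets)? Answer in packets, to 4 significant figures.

Propagation delay = 36000000 / 300000000 = 0.12 s.
BDP = R × t_prop = 20000000 × 0.12 = 2400000 bits.
In packets of 7600 bits: 315.8 packets.

315.8 packets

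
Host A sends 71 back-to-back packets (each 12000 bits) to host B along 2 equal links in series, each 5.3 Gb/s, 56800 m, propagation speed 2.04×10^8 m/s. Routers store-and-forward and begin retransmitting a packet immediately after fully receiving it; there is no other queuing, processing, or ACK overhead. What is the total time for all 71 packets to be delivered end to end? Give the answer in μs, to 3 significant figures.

Per-hop transmission t_tx = L/R = 12000/5300000000 = 2.26415 μs.
Per-hop propagation t_prop = 56800/204000000 = 278.431 μs.
Pipeline fill: first packet needs 2·t_tx to clear all hops; remaining 70 packets each add one t_tx.
Total = (2+71-1)·t_tx + 2·t_prop = 72·2.26415 + 2·278.431 = 720 μs.

720 μs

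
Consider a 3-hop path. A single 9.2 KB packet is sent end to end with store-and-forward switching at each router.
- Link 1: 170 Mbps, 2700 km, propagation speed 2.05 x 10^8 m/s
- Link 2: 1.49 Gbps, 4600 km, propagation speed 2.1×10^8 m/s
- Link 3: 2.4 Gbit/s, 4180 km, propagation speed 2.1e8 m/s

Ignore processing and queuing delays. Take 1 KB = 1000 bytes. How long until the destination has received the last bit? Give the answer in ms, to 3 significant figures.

L = 73600 bits.
Transmission delays (L/R per hop): 0.432941, 0.049396, 0.0306667 ms; sum = 0.513004 ms.
Propagation delays (d/s per hop): 13.1707, 21.9048, 19.9048 ms; sum = 54.9803 ms.
End-to-end = 55.5 ms.

55.5 ms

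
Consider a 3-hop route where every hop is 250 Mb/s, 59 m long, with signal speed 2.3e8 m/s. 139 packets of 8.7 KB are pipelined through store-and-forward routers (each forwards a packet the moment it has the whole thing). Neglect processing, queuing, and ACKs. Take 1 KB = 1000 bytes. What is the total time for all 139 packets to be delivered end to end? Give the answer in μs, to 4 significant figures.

39260 μs

Per-hop transmission t_tx = L/R = 69600/250000000 = 278.4 μs.
Per-hop propagation t_prop = 59/2.3e+08 = 0.256522 μs.
Pipeline fill: first packet needs 3·t_tx to clear all hops; remaining 138 packets each add one t_tx.
Total = (3+139-1)·t_tx + 3·t_prop = 141·278.4 + 3·0.256522 = 39260 μs.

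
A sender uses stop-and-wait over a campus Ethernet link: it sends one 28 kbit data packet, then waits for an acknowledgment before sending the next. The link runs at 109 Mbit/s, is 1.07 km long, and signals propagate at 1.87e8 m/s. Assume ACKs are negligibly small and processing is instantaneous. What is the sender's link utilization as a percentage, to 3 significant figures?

t_tx = L/R = 28000/109000000 = 0.000256881 s.
t_prop = 1070/187000000 = 5.72193e-06 s; RTT = 1.14439e-05 s.
Cycle = t_tx + RTT = 0.000268325 s.
Utilization = t_tx / cycle = 0.000256881/0.000268325 = 95.7 %.

95.7 %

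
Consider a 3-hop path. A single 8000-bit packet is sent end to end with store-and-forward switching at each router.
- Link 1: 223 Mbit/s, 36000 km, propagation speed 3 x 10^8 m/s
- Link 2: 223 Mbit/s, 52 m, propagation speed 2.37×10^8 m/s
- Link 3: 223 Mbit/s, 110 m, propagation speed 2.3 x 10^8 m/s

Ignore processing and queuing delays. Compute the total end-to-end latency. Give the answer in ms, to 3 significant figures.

Transmission delay per hop = L/R = 8000/223000000 = 0.0358744 ms; 3 hops → 0.107623 ms.
Propagation delays (d/s per hop): 120, 0.000219409, 0.000478261 ms; sum = 120.001 ms.
End-to-end = 120 ms.

120 ms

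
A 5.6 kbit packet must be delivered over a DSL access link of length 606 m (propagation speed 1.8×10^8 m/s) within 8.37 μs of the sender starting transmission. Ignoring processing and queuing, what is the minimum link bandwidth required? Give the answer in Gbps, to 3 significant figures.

1.12 Gbps

Propagation delay = 606 / 180000000 = 3.36667 μs.
Transmission budget = 8.37 − 3.36667 = 5.00333 μs.
R ≥ L / t_tx = 5600 bits / 5.00333e-06 s = 1.12 Gbps.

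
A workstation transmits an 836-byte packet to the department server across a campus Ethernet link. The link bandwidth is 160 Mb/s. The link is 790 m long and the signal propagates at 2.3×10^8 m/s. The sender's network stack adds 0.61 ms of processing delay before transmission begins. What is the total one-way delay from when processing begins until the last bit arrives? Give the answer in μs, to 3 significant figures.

655 μs

L = 836 × 8 = 6688 bits.
Transmission delay = L/R = 6688 / 160000000 = 41.8 μs.
Propagation delay = d/s = 790 m / 2.3e+08 m/s = 3.43478 μs.
Plus processing delay 0.61 ms = 610 μs.
Total = 655 μs.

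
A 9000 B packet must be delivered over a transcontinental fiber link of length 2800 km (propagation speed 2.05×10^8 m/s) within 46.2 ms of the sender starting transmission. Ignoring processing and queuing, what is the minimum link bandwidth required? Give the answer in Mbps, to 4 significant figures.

2.213 Mbps

L = 72000 bits.
Propagation delay = 2800000 / 2.05e+08 = 13.6585 ms.
Transmission budget = 46.2 − 13.6585 = 32.5415 ms.
R ≥ L / t_tx = 72000 bits / 0.0325415 s = 2.213 Mbps.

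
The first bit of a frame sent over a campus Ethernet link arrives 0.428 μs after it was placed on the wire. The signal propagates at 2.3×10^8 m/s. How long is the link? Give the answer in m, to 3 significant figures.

98.4 m

d = s × t_prop = 2.3e+08 × 4.28e-07 = 98.4 m.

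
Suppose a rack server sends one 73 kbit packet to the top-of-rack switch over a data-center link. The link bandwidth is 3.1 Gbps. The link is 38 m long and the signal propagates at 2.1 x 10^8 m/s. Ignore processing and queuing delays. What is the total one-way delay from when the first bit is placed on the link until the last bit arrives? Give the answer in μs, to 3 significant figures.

L = 73000 bits.
Transmission delay = L/R = 73000 / 3100000000 = 23.5484 μs.
Propagation delay = d/s = 38 m / 210000000 m/s = 0.180952 μs.
Total = 23.7 μs.

23.7 μs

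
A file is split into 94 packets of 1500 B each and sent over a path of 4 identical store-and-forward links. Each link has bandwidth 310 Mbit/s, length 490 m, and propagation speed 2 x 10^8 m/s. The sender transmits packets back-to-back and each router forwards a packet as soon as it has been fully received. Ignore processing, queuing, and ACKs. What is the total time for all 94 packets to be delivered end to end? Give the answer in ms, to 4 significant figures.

Per-hop transmission t_tx = L/R = 12000/310000000 = 0.0387097 ms.
Per-hop propagation t_prop = 490/200000000 = 0.00245 ms.
Pipeline fill: first packet needs 4·t_tx to clear all hops; remaining 93 packets each add one t_tx.
Total = (4+94-1)·t_tx + 4·t_prop = 97·0.0387097 + 4·0.00245 = 3.765 ms.

3.765 ms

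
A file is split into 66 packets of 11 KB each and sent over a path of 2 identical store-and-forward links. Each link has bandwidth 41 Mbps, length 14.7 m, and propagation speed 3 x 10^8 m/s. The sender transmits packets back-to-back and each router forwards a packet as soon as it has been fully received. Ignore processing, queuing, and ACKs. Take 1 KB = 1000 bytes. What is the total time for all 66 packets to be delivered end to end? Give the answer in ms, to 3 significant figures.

Per-hop transmission t_tx = L/R = 88000/41000000 = 2.14634 ms.
Per-hop propagation t_prop = 14.7/300000000 = 4.9e-05 ms.
Pipeline fill: first packet needs 2·t_tx to clear all hops; remaining 65 packets each add one t_tx.
Total = (2+66-1)·t_tx + 2·t_prop = 67·2.14634 + 2·4.9e-05 = 144 ms.

144 ms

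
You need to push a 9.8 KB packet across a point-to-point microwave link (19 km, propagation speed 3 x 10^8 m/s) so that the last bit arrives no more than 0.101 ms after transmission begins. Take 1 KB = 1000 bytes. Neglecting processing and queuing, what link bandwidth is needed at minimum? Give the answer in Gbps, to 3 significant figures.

2.08 Gbps

L = 78400 bits.
Propagation delay = 19000 / 300000000 = 0.0633333 ms.
Transmission budget = 0.101 − 0.0633333 = 0.0376667 ms.
R ≥ L / t_tx = 78400 bits / 3.76667e-05 s = 2.08 Gbps.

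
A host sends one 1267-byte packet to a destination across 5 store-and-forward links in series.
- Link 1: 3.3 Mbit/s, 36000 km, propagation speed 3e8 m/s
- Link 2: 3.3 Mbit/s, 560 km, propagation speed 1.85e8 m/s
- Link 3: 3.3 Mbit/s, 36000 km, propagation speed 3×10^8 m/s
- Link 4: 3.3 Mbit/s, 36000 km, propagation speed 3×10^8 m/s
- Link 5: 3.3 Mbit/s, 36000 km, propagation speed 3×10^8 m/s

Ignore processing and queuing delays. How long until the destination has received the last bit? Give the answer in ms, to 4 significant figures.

498.4 ms

L = 1267 × 8 = 10136 bits.
Transmission delay per hop = L/R = 10136/3300000 = 3.07152 ms; 5 hops → 15.3576 ms.
Propagation delays (d/s per hop): 120, 3.02703, 120, 120, 120 ms; sum = 483.027 ms.
End-to-end = 498.4 ms.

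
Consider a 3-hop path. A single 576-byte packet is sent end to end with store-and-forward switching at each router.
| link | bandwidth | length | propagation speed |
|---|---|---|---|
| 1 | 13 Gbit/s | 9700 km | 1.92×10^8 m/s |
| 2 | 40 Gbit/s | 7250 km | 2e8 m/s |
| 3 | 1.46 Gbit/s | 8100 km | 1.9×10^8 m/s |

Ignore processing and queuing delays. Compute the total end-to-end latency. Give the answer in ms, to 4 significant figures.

L = 576 × 8 = 4608 bits.
Transmission delays (L/R per hop): 0.000354462, 0.0001152, 0.00315616 ms; sum = 0.00362583 ms.
Propagation delays (d/s per hop): 50.5208, 36.25, 42.6316 ms; sum = 129.402 ms.
End-to-end = 129.4 ms.

129.4 ms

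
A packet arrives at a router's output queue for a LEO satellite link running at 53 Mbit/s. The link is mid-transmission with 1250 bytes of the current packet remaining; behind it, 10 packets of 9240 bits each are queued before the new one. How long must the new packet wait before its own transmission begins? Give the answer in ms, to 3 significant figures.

Each queued packet: L/R = 9240/53000000 = 0.17434 ms.
10 queued → 1.7434 ms.
Plus remaining 10000 bits of current packet: 0.188679 ms.
Queuing delay = 1.93 ms.

1.93 ms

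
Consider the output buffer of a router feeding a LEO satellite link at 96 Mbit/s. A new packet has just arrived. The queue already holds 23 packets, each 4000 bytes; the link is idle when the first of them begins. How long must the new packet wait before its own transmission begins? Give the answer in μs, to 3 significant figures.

7670 μs

Each queued packet: L/R = 32000/96000000 = 333.333 μs.
23 queued → 7666.67 μs.
Queuing delay = 7670 μs.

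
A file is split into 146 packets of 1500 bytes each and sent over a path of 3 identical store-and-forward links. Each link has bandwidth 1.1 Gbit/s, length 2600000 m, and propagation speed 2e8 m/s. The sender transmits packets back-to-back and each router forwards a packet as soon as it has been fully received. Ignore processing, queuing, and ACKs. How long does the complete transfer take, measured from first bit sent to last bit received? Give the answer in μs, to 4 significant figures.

Per-hop transmission t_tx = L/R = 12000/1100000000 = 10.9091 μs.
Per-hop propagation t_prop = 2600000/200000000 = 13000 μs.
Pipeline fill: first packet needs 3·t_tx to clear all hops; remaining 145 packets each add one t_tx.
Total = (3+146-1)·t_tx + 3·t_prop = 148·10.9091 + 3·13000 = 40610 μs.

40610 μs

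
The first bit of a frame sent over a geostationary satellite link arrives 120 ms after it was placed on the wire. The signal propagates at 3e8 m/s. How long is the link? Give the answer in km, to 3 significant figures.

d = s × t_prop = 300000000 × 0.12 = 36000 km.

36000 km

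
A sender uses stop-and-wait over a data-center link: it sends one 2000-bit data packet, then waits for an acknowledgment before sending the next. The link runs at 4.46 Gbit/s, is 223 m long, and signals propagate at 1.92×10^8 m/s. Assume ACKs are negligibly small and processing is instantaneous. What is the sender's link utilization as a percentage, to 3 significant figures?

16.2 %

t_tx = L/R = 2000/4460000000 = 4.4843e-07 s.
t_prop = 223/192000000 = 1.16146e-06 s; RTT = 2.32292e-06 s.
Cycle = t_tx + RTT = 2.77135e-06 s.
Utilization = t_tx / cycle = 4.4843e-07/2.77135e-06 = 16.2 %.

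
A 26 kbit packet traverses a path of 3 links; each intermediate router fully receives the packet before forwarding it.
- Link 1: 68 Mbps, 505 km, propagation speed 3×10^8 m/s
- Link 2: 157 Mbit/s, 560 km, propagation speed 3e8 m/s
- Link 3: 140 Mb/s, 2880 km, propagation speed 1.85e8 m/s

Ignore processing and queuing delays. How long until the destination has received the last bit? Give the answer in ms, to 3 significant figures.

L = 26000 bits.
Transmission delays (L/R per hop): 0.382353, 0.165605, 0.185714 ms; sum = 0.733672 ms.
Propagation delays (d/s per hop): 1.68333, 1.86667, 15.5676 ms; sum = 19.1176 ms.
End-to-end = 19.9 ms.

19.9 ms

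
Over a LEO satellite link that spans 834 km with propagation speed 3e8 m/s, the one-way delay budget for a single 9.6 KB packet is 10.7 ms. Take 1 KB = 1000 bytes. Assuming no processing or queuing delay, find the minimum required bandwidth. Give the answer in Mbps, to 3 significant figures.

L = 76800 bits.
Propagation delay = 834000 / 300000000 = 2.78 ms.
Transmission budget = 10.7 − 2.78 = 7.92 ms.
R ≥ L / t_tx = 76800 bits / 0.00792 s = 9.70 Mbps.

9.70 Mbps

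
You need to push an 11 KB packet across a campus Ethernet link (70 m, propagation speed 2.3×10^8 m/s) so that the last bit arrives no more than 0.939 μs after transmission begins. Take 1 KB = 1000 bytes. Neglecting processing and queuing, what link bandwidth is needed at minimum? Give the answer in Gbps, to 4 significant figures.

138.7 Gbps

L = 88000 bits.
Propagation delay = 70 / 2.3e+08 = 0.304348 μs.
Transmission budget = 0.939 − 0.304348 = 0.634652 μs.
R ≥ L / t_tx = 88000 bits / 6.34652e-07 s = 138.7 Gbps.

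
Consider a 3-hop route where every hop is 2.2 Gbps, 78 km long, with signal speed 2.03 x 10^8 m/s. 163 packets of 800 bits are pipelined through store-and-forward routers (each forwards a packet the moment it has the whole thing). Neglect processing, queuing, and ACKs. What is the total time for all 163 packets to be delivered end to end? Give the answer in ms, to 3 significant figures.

1.21 ms

Per-hop transmission t_tx = L/R = 800/2200000000 = 0.000363636 ms.
Per-hop propagation t_prop = 78000/2.03e+08 = 0.384236 ms.
Pipeline fill: first packet needs 3·t_tx to clear all hops; remaining 162 packets each add one t_tx.
Total = (3+163-1)·t_tx + 3·t_prop = 165·0.000363636 + 3·0.384236 = 1.21 ms.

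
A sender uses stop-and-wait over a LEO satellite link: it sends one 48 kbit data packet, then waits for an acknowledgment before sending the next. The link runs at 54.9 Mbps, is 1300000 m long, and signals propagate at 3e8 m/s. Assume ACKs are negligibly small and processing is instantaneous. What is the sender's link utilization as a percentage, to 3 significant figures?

9.16 %

t_tx = L/R = 48000/54900000 = 0.000874317 s.
t_prop = 1300000/300000000 = 0.00433333 s; RTT = 0.00866667 s.
Cycle = t_tx + RTT = 0.00954098 s.
Utilization = t_tx / cycle = 0.000874317/0.00954098 = 9.16 %.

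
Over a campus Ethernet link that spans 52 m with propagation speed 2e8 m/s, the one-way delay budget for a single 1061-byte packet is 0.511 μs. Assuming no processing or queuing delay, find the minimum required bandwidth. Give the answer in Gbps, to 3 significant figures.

33.8 Gbps

L = 8488 bits.
Propagation delay = 52 / 200000000 = 0.26 μs.
Transmission budget = 0.511 − 0.26 = 0.251 μs.
R ≥ L / t_tx = 8488 bits / 2.51e-07 s = 33.8 Gbps.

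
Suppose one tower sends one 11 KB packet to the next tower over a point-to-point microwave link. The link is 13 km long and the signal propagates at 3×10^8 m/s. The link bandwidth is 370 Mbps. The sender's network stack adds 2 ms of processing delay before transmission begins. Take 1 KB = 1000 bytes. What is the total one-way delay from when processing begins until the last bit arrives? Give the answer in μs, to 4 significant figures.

2281 μs

L = 88000 bits.
Transmission delay = L/R = 88000 / 370000000 = 237.838 μs.
Propagation delay = d/s = 13000 m / 300000000 m/s = 43.3333 μs.
Plus processing delay 2 ms = 2000 μs.
Total = 2281 μs.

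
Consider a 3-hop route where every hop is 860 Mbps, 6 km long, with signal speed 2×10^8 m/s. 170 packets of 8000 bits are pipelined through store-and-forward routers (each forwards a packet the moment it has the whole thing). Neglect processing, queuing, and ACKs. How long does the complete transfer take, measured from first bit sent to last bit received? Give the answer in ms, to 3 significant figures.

Per-hop transmission t_tx = L/R = 8000/860000000 = 0.00930233 ms.
Per-hop propagation t_prop = 6000/200000000 = 0.03 ms.
Pipeline fill: first packet needs 3·t_tx to clear all hops; remaining 169 packets each add one t_tx.
Total = (3+170-1)·t_tx + 3·t_prop = 172·0.00930233 + 3·0.03 = 1.69 ms.

1.69 ms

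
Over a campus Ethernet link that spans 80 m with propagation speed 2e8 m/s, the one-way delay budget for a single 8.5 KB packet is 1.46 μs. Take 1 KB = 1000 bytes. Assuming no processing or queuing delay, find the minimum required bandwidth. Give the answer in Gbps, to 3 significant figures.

L = 68000 bits.
Propagation delay = 80 / 200000000 = 0.4 μs.
Transmission budget = 1.46 − 0.4 = 1.06 μs.
R ≥ L / t_tx = 68000 bits / 1.06e-06 s = 64.2 Gbps.

64.2 Gbps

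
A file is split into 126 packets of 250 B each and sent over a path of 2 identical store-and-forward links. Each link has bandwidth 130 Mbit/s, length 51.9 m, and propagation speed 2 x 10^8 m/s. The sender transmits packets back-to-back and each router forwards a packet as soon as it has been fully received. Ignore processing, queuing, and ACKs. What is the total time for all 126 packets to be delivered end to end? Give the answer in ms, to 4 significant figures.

1.954 ms

Per-hop transmission t_tx = L/R = 2000/130000000 = 0.0153846 ms.
Per-hop propagation t_prop = 51.9/200000000 = 0.0002595 ms.
Pipeline fill: first packet needs 2·t_tx to clear all hops; remaining 125 packets each add one t_tx.
Total = (2+126-1)·t_tx + 2·t_prop = 127·0.0153846 + 2·0.0002595 = 1.954 ms.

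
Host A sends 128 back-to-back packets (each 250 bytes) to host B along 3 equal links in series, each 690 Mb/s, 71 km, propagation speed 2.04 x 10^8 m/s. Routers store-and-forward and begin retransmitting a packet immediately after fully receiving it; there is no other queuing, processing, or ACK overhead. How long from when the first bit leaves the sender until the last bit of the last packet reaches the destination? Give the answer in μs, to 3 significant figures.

1420 μs

Per-hop transmission t_tx = L/R = 2000/690000000 = 2.89855 μs.
Per-hop propagation t_prop = 71000/204000000 = 348.039 μs.
Pipeline fill: first packet needs 3·t_tx to clear all hops; remaining 127 packets each add one t_tx.
Total = (3+128-1)·t_tx + 3·t_prop = 130·2.89855 + 3·348.039 = 1420 μs.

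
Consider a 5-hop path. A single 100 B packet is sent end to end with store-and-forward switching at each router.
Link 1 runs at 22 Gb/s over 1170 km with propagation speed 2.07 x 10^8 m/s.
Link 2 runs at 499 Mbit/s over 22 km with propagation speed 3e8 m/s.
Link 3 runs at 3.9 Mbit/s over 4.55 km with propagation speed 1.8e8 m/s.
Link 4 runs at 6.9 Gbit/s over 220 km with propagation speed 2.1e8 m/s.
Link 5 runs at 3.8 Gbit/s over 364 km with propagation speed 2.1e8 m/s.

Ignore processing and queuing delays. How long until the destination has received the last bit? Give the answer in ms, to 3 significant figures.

8.74 ms

L = 100 × 8 = 800 bits.
Transmission delays (L/R per hop): 3.63636e-05, 0.00160321, 0.205128, 0.000115942, 0.000210526 ms; sum = 0.207094 ms.
Propagation delays (d/s per hop): 5.65217, 0.0733333, 0.0252778, 1.04762, 1.73333 ms; sum = 8.53174 ms.
End-to-end = 8.74 ms.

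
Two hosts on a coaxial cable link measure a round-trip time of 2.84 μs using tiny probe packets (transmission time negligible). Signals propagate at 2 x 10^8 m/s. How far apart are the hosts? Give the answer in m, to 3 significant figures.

One-way propagation = RTT/2 = 1.42 μs.
d = s × t = 200000000 × 1.42e-06 = 284 m.

284 m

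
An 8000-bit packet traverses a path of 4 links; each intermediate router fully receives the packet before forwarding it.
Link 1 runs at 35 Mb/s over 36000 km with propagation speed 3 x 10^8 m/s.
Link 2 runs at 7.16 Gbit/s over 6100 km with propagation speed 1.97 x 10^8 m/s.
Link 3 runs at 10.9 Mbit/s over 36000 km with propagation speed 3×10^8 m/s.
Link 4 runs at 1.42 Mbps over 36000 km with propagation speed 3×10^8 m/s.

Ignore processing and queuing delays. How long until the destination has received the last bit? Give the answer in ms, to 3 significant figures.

Transmission delays (L/R per hop): 0.228571, 0.00111732, 0.733945, 5.6338 ms; sum = 6.59744 ms.
Propagation delays (d/s per hop): 120, 30.9645, 120, 120 ms; sum = 390.964 ms.
End-to-end = 398 ms.

398 ms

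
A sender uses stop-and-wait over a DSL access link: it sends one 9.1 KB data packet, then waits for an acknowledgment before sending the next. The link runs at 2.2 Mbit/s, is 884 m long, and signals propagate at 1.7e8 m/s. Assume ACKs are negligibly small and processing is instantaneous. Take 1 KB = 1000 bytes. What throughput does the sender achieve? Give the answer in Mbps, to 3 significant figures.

t_tx = L/R = 72800/2200000 = 0.0330909 s.
t_prop = 884/170000000 = 5.2e-06 s; RTT = 1.04e-05 s.
Cycle = t_tx + RTT = 0.0331013 s.
Throughput = L / cycle = 72800 / 0.0331013 = 2.20 Mbps.

2.20 Mbps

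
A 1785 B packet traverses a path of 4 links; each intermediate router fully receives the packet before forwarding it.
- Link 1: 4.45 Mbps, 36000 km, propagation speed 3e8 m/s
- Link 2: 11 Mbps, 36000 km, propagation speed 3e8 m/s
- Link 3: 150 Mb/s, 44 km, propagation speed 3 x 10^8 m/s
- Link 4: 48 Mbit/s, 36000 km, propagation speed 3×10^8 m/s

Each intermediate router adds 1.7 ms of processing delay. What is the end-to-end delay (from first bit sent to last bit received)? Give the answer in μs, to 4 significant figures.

370100 μs

L = 1785 × 8 = 14280 bits.
Transmission delays (L/R per hop): 3208.99, 1298.18, 95.2, 297.5 μs; sum = 4899.87 μs.
Propagation delays (d/s per hop): 120000, 120000, 146.667, 120000 μs; sum = 360147 μs.
Processing at 3 router(s): 3 × 1.7 ms = 5100 μs.
End-to-end = 370100 μs.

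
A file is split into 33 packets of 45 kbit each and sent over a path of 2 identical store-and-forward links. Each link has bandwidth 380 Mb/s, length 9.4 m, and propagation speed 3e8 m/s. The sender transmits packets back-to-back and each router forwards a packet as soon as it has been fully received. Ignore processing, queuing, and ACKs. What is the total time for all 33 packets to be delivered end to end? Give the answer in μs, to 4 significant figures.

4026 μs

Per-hop transmission t_tx = L/R = 45000/380000000 = 118.421 μs.
Per-hop propagation t_prop = 9.4/300000000 = 0.0313333 μs.
Pipeline fill: first packet needs 2·t_tx to clear all hops; remaining 32 packets each add one t_tx.
Total = (2+33-1)·t_tx + 2·t_prop = 34·118.421 + 2·0.0313333 = 4026 μs.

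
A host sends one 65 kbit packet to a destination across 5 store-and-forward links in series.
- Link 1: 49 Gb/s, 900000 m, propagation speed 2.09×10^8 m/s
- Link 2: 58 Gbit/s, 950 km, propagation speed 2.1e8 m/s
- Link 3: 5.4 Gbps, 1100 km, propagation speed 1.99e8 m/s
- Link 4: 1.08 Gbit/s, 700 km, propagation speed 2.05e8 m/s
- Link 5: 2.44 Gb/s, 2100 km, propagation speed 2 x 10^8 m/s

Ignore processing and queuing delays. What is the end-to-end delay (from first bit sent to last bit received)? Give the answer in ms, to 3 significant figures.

28.4 ms

L = 65000 bits.
Transmission delays (L/R per hop): 0.00132653, 0.00112069, 0.012037, 0.0601852, 0.0266393 ms; sum = 0.101309 ms.
Propagation delays (d/s per hop): 4.30622, 4.52381, 5.52764, 3.41463, 10.5 ms; sum = 28.2723 ms.
End-to-end = 28.4 ms.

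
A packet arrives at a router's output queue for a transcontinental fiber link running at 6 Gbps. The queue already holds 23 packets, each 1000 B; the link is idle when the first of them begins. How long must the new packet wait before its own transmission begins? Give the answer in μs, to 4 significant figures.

30.67 μs

Each queued packet: L/R = 8000/6000000000 = 1.33333 μs.
23 queued → 30.6667 μs.
Queuing delay = 30.67 μs.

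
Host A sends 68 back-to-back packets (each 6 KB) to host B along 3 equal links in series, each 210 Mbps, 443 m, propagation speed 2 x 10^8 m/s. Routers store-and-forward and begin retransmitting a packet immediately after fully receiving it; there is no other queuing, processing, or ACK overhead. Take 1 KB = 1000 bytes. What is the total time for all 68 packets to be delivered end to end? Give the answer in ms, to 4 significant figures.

Per-hop transmission t_tx = L/R = 48000/210000000 = 0.228571 ms.
Per-hop propagation t_prop = 443/200000000 = 0.002215 ms.
Pipeline fill: first packet needs 3·t_tx to clear all hops; remaining 67 packets each add one t_tx.
Total = (3+68-1)·t_tx + 3·t_prop = 70·0.228571 + 3·0.002215 = 16.01 ms.

16.01 ms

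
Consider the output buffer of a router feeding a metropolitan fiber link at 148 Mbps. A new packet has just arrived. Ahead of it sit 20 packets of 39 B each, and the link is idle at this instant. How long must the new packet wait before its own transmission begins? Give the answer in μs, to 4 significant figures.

Each queued packet: L/R = 312/148000000 = 2.10811 μs.
20 queued → 42.1622 μs.
Queuing delay = 42.16 μs.

42.16 μs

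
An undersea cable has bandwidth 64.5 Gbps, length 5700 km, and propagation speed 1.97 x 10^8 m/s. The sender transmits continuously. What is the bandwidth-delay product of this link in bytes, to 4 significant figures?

233300000 bytes

Propagation delay = 5700000 / 197000000 = 0.028934 s.
BDP = R × t_prop = 64500000000 × 0.028934 = 1866240000 bits.
In bytes: 1866240000/8 = 233300000 bytes.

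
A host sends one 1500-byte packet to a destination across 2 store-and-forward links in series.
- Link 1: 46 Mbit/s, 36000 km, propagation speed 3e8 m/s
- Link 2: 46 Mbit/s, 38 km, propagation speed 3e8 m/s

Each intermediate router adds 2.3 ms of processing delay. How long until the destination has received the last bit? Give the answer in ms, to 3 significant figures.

123 ms

L = 1500 × 8 = 12000 bits.
Transmission delay per hop = L/R = 12000/46000000 = 0.26087 ms; 2 hops → 0.521739 ms.
Propagation delays (d/s per hop): 120, 0.126667 ms; sum = 120.127 ms.
Processing at 1 router(s): 1 × 2.3 ms = 2.3 ms.
End-to-end = 123 ms.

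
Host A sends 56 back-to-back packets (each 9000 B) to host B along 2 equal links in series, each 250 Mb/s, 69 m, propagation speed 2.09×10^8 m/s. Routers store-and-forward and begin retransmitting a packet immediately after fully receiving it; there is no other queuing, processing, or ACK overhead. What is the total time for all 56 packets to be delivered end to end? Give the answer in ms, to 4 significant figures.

Per-hop transmission t_tx = L/R = 72000/250000000 = 0.288 ms.
Per-hop propagation t_prop = 69/209000000 = 0.000330144 ms.
Pipeline fill: first packet needs 2·t_tx to clear all hops; remaining 55 packets each add one t_tx.
Total = (2+56-1)·t_tx + 2·t_prop = 57·0.288 + 2·0.000330144 = 16.42 ms.

16.42 ms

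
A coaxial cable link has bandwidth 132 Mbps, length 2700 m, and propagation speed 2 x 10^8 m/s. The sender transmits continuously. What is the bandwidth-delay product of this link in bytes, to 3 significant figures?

223 bytes

Propagation delay = 2700 / 200000000 = 1.35e-05 s.
BDP = R × t_prop = 132000000 × 1.35e-05 = 1782 bits.
In bytes: 1782/8 = 223 bytes.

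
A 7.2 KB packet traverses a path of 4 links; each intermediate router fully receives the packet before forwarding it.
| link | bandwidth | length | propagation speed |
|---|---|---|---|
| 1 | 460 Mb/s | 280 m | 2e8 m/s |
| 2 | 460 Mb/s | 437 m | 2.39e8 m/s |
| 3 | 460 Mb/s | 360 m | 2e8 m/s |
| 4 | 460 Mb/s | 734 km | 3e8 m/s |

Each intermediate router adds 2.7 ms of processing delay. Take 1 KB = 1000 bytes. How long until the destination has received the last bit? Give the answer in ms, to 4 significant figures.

L = 57600 bits.
Transmission delay per hop = L/R = 57600/460000000 = 0.125217 ms; 4 hops → 0.50087 ms.
Propagation delays (d/s per hop): 0.0014, 0.00182845, 0.0018, 2.44667 ms; sum = 2.4517 ms.
Processing at 3 router(s): 3 × 2.7 ms = 8.1 ms.
End-to-end = 11.05 ms.

11.05 ms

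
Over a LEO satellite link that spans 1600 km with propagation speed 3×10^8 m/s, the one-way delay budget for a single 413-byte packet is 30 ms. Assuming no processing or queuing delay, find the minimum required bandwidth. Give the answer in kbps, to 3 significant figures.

134 kbps

L = 3304 bits.
Propagation delay = 1600000 / 300000000 = 5.33333 ms.
Transmission budget = 30 − 5.33333 = 24.6667 ms.
R ≥ L / t_tx = 3304 bits / 0.0246667 s = 134 kbps.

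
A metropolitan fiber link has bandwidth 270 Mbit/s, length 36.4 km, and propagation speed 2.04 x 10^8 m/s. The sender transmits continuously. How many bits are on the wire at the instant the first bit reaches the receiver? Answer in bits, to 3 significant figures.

48200 bits

Propagation delay = 36400 / 204000000 = 0.000178431 s.
BDP = R × t_prop = 270000000 × 0.000178431 = 48176.5 bits.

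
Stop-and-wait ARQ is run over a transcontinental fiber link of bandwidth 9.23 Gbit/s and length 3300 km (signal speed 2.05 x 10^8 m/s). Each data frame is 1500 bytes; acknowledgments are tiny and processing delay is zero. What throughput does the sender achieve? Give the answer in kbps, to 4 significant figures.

t_tx = L/R = 12000/9230000000 = 1.30011e-06 s.
t_prop = 3300000/2.05e+08 = 0.0160976 s; RTT = 0.0321951 s.
Cycle = t_tx + RTT = 0.0321964 s.
Throughput = L / cycle = 12000 / 0.0321964 = 372.7 kbps.

372.7 kbps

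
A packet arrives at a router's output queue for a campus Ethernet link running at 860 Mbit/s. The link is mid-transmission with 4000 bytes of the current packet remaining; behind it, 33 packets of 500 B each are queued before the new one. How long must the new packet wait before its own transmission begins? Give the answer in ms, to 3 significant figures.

0.191 ms

Each queued packet: L/R = 4000/860000000 = 0.00465116 ms.
33 queued → 0.153488 ms.
Plus remaining 32000 bits of current packet: 0.0372093 ms.
Queuing delay = 0.191 ms.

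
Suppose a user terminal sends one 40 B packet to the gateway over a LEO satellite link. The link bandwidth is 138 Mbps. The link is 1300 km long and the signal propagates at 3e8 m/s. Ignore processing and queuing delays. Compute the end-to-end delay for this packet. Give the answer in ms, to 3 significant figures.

4.34 ms

L = 40 × 8 = 320 bits.
Transmission delay = L/R = 320 / 138000000 = 0.00231884 ms.
Propagation delay = d/s = 1300000 m / 300000000 m/s = 4.33333 ms.
Total = 4.34 ms.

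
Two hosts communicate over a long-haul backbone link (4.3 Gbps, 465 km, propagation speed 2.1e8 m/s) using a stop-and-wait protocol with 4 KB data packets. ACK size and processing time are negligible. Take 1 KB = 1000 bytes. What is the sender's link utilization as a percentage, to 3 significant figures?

t_tx = L/R = 32000/4300000000 = 7.44186e-06 s.
t_prop = 465000/210000000 = 0.00221429 s; RTT = 0.00442857 s.
Cycle = t_tx + RTT = 0.00443601 s.
Utilization = t_tx / cycle = 7.44186e-06/0.00443601 = 0.168 %.

0.168 %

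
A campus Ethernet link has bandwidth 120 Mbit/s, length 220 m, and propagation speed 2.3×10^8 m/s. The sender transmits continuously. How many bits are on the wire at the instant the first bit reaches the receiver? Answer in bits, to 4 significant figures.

Propagation delay = 220 / 2.3e+08 = 9.56522e-07 s.
BDP = R × t_prop = 120000000 × 9.56522e-07 = 114.783 bits.

114.8 bits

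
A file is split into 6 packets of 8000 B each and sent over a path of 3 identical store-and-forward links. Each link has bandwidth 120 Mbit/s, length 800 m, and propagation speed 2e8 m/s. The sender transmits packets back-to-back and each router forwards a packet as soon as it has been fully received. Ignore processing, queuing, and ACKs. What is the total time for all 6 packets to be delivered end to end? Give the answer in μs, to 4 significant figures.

Per-hop transmission t_tx = L/R = 64000/120000000 = 533.333 μs.
Per-hop propagation t_prop = 800/200000000 = 4 μs.
Pipeline fill: first packet needs 3·t_tx to clear all hops; remaining 5 packets each add one t_tx.
Total = (3+6-1)·t_tx + 3·t_prop = 8·533.333 + 3·4 = 4279 μs.

4279 μs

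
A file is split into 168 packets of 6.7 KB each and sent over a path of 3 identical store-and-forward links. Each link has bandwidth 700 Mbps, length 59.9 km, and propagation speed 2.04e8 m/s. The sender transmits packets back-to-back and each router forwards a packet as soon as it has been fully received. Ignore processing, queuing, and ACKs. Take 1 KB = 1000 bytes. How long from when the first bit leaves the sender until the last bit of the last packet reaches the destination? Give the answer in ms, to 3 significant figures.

13.9 ms

Per-hop transmission t_tx = L/R = 53600/700000000 = 0.0765714 ms.
Per-hop propagation t_prop = 59900/204000000 = 0.293627 ms.
Pipeline fill: first packet needs 3·t_tx to clear all hops; remaining 167 packets each add one t_tx.
Total = (3+168-1)·t_tx + 3·t_prop = 170·0.0765714 + 3·0.293627 = 13.9 ms.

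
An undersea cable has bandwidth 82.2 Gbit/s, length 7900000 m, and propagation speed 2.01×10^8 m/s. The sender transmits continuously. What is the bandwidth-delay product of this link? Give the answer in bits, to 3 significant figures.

3230000000 bits

Propagation delay = 7900000 / 2.01e+08 = 0.0393035 s.
BDP = R × t_prop = 82200000000 × 0.0393035 = 3230750000 bits.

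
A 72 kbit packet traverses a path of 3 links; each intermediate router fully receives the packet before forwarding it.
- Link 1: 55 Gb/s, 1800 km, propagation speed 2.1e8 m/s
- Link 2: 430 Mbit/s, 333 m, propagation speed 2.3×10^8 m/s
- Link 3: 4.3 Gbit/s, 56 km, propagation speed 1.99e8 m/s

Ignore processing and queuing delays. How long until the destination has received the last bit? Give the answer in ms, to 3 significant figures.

L = 72000 bits.
Transmission delays (L/R per hop): 0.00130909, 0.167442, 0.0167442 ms; sum = 0.185495 ms.
Propagation delays (d/s per hop): 8.57143, 0.00144783, 0.281407 ms; sum = 8.85428 ms.
End-to-end = 9.04 ms.

9.04 ms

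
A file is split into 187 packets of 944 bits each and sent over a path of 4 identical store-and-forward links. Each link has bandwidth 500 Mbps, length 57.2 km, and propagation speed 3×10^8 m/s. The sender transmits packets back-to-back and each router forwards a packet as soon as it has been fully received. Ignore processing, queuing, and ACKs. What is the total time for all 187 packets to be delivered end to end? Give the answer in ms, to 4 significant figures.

Per-hop transmission t_tx = L/R = 944/500000000 = 0.001888 ms.
Per-hop propagation t_prop = 57200/300000000 = 0.190667 ms.
Pipeline fill: first packet needs 4·t_tx to clear all hops; remaining 186 packets each add one t_tx.
Total = (4+187-1)·t_tx + 4·t_prop = 190·0.001888 + 4·0.190667 = 1.121 ms.

1.121 ms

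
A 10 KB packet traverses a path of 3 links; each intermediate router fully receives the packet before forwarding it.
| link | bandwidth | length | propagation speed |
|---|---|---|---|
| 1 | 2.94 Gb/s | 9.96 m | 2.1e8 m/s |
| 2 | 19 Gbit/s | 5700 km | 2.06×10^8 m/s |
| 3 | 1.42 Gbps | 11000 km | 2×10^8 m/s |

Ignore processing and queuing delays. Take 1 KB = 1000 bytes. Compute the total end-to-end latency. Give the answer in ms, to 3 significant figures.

82.8 ms

L = 80000 bits.
Transmission delays (L/R per hop): 0.0272109, 0.00421053, 0.056338 ms; sum = 0.0877594 ms.
Propagation delays (d/s per hop): 4.74286e-05, 27.6699, 55 ms; sum = 82.67 ms.
End-to-end = 82.8 ms.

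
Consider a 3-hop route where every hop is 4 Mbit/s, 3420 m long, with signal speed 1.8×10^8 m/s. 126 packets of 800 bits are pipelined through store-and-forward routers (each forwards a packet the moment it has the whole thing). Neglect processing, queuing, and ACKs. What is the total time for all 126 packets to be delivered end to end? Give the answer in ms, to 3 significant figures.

Per-hop transmission t_tx = L/R = 800/4000000 = 0.2 ms.
Per-hop propagation t_prop = 3420/180000000 = 0.019 ms.
Pipeline fill: first packet needs 3·t_tx to clear all hops; remaining 125 packets each add one t_tx.
Total = (3+126-1)·t_tx + 3·t_prop = 128·0.2 + 3·0.019 = 25.7 ms.

25.7 ms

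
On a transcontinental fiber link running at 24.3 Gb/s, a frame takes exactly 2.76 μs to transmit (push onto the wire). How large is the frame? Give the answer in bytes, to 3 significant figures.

L = R × t_tx = 24300000000 b/s × 2.76e-06 s = 67068 bits.
In bytes: 67068 / 8 = 8380 bytes.

8380 bytes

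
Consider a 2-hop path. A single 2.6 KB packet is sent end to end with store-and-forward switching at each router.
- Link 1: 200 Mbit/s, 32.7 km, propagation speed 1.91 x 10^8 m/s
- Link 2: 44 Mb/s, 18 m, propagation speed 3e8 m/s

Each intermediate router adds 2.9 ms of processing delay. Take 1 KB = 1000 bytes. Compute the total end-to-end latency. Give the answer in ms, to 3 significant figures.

3.65 ms

L = 20800 bits.
Transmission delays (L/R per hop): 0.104, 0.472727 ms; sum = 0.576727 ms.
Propagation delays (d/s per hop): 0.171204, 6e-05 ms; sum = 0.171264 ms.
Processing at 1 router(s): 1 × 2.9 ms = 2.9 ms.
End-to-end = 3.65 ms.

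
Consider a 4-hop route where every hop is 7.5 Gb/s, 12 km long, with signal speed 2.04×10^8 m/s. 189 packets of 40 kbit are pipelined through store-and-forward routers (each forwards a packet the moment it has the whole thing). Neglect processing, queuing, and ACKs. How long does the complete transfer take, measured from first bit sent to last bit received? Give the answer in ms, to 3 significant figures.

Per-hop transmission t_tx = L/R = 40000/7500000000 = 0.00533333 ms.
Per-hop propagation t_prop = 12000/204000000 = 0.0588235 ms.
Pipeline fill: first packet needs 4·t_tx to clear all hops; remaining 188 packets each add one t_tx.
Total = (4+189-1)·t_tx + 4·t_prop = 192·0.00533333 + 4·0.0588235 = 1.26 ms.

1.26 ms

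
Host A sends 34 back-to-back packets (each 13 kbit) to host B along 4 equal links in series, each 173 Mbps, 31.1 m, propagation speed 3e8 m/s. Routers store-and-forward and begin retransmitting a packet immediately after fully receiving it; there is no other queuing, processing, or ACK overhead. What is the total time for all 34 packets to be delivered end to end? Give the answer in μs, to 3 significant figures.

Per-hop transmission t_tx = L/R = 13000/173000000 = 75.1445 μs.
Per-hop propagation t_prop = 31.1/300000000 = 0.103667 μs.
Pipeline fill: first packet needs 4·t_tx to clear all hops; remaining 33 packets each add one t_tx.
Total = (4+34-1)·t_tx + 4·t_prop = 37·75.1445 + 4·0.103667 = 2780 μs.

2780 μs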